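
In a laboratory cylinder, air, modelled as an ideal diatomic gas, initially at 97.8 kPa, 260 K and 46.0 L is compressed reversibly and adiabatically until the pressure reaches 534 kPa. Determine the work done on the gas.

7020 J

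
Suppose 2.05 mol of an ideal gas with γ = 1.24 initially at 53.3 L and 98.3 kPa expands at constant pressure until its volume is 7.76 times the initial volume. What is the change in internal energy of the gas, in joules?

148000 J

T₁ = P₁V₁/(nR) = 98.3×53.3/(2.05×8.314) = 307 K.
Isobaric: P stays 98.3 kPa; V/T = const ⇒ T₂ = 2390 K, V₂ = 414 L.
For an ideal gas ΔU = nCvΔT with Cv = R/(γ−1) = 34.6 J/(mol·K).
ΔU = 2.05×34.6×(2390−307) = 148000 J.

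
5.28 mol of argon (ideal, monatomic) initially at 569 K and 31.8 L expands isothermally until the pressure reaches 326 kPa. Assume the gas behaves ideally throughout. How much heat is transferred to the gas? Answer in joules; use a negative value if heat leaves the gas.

22000 J

P₁ = nRT₁/V₁ = 5.28×8.314×569/31.8 = 785 kPa.
Isothermal: T stays 569 K; PV = const ⇒ V₂ = 76.6 L, P₂ = 326 kPa.
ΔU = 0 (ideal gas, T constant).
W = nRT ln(V₂/V₁) = 5.28×8.314×569×ln(2.41) = 22000 J.
Q = ΔU + W = 22000 J.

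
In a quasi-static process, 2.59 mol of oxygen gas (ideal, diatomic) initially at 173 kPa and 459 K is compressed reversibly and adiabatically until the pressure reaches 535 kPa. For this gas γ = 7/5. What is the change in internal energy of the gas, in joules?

V₁ = nRT₁/P₁ = 2.59×8.314×459/173 = 57.1 L.
Adiabatic: T₂/T₁ = (P₂/P₁)^((γ−1)/γ) ⇒ T₂ = 459×(3.09)^0.286 = 634 K; V₂ = 25.5 L.
For an ideal gas ΔU = nCvΔT with Cv = (5/2)R = 20.8 J/(mol·K).
ΔU = 2.59×20.8×(634−459) = 9410 J.

9410 J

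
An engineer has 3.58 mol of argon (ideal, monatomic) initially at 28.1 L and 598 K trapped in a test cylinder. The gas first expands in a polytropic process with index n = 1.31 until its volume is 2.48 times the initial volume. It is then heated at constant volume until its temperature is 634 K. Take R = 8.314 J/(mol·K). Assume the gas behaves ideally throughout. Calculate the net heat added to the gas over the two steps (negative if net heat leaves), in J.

P₁ = nRT₁/V₁ = 3.58×8.314×598/28.1 = 633 kPa.
Step 1 — Polytropic n=1.31: T₂ = T₁(V₁/V₂)^(n−1) = 598×(0.403)^0.31 = 451 K; P₂ = P₁(V₁/V₂)^n = 193 kPa.
W = (P₁V₁−P₂V₂)/(n−1) = (633×28.1−193×69.7)/0.31 = 14100 J.
ΔU = nCvΔT = 3.58×12.5×(451−598) = -6550 J.
Q = ΔU + W = 7540 J.
State after step 1: P = 193 kPa, V = 69.7 L, T = 451 K.
Step 2 — Isochoric: V stays 69.7 L; P/T = const ⇒ T₂ = 634 K, P₂ = 271 kPa.
W = 0 (no volume change).
ΔU = nCvΔT = 3.58×12.5×(634−451) = 8160 J.
Q = ΔU = 8160 J.
Net over both steps: W = 14100 J, Q = 15700 J, ΔU = 1610 J.

15700 J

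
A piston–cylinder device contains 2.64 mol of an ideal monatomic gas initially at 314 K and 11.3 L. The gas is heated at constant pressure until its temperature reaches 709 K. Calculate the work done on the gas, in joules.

-8670 J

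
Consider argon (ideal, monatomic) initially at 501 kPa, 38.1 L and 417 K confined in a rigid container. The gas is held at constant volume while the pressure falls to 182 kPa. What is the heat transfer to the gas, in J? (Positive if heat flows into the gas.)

-18200 J

n = P₁V₁/(RT₁) = 501×38.1/(8.314×417) = 5.51 mol.
Isochoric: V stays 38.1 L; P/T = const ⇒ T₂ = 151 K, P₂ = 182 kPa.
W = 0 (no volume change).
ΔU = nCvΔT = 5.51×12.5×(151−417) = -18200 J.
Q = ΔU = -18200 J.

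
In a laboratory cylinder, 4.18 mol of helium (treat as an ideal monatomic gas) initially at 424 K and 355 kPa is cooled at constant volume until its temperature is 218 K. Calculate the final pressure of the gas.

V₁ = nRT₁/P₁ = 4.18×8.314×424/355 = 41.5 L.
Isochoric: V stays 41.5 L; P/T = const ⇒ T₂ = 218 K, P₂ = 183 kPa.

183 kPa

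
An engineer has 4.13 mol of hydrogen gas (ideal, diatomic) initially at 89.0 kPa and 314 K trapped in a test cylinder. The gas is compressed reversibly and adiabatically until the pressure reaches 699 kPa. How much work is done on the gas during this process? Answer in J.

V₁ = nRT₁/P₁ = 4.13×8.314×314/89.0 = 121 L.
Adiabatic: T₂/T₁ = (P₂/P₁)^((γ−1)/γ) ⇒ T₂ = 314×(7.85)^0.286 = 566 K; V₂ = 27.8 L.
ΔU = nCvΔT = 4.13×20.8×(566−314) = 21600 J.
Q = 0 for an adiabatic process, so W = −ΔU = -21600 J.
Work done on the gas = −W_by = 21600 J.

21600 J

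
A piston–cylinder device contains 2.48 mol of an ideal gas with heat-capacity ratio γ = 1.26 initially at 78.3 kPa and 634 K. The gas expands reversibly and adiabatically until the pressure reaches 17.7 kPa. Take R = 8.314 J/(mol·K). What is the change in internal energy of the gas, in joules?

-13300 J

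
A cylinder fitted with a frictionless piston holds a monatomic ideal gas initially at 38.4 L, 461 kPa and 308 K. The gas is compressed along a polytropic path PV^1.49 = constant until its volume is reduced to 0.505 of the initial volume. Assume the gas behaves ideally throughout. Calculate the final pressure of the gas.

Polytropic n=1.49: T₂ = T₁(V₁/V₂)^(n−1) = 308×(1.98)^0.49 = 430 K; P₂ = P₁(V₁/V₂)^n = 1280 kPa.

1280 kPa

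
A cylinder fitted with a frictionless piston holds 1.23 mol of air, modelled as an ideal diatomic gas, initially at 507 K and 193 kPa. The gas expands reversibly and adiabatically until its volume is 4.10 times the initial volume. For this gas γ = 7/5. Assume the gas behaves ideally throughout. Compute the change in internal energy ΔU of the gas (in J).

-5590 J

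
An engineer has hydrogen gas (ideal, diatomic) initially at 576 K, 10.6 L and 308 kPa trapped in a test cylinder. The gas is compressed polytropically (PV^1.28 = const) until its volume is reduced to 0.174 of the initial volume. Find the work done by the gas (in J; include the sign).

-7370 J

n = P₁V₁/(RT₁) = 308×10.6/(8.314×576) = 0.682 mol.
Polytropic n=1.28: T₂ = T₁(V₁/V₂)^(n−1) = 576×(5.75)^0.28 = 940 K; P₂ = P₁(V₁/V₂)^n = 2890 kPa.
W = (P₁V₁−P₂V₂)/(n−1) = (308×10.6−2890×1.84)/0.28 = -7370 J.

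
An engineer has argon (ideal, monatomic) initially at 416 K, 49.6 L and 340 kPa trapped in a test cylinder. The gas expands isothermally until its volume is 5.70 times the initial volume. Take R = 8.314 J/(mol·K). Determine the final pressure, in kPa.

Isothermal: T stays 416 K; PV = const ⇒ V₂ = 283 L, P₂ = 59.6 kPa.

59.6 kPa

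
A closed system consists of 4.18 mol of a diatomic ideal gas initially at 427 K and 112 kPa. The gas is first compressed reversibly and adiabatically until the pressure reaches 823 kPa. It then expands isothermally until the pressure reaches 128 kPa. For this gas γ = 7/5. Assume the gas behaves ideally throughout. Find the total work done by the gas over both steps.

20300 J

V₁ = nRT₁/P₁ = 4.18×8.314×427/112 = 132 L.
Step 1 — Adiabatic: T₂/T₁ = (P₂/P₁)^((γ−1)/γ) ⇒ T₂ = 427×(7.35)^0.286 = 755 K; V₂ = 31.9 L.
ΔU = nCvΔT = 4.18×20.8×(755−427) = 28500 J.
Q = 0 for an adiabatic process, so W = −ΔU = -28500 J.
State after step 1: P = 823 kPa, V = 31.9 L, T = 755 K.
Step 2 — Isothermal: T stays 755 K; PV = const ⇒ V₂ = 205 L, P₂ = 128 kPa.
ΔU = 0 (ideal gas, T constant).
W = nRT ln(V₂/V₁) = 4.18×8.314×755×ln(6.43) = 48800 J.
Q = ΔU + W = 48800 J.
Net over both steps: W = 20300 J, Q = 48800 J, ΔU = 28500 J.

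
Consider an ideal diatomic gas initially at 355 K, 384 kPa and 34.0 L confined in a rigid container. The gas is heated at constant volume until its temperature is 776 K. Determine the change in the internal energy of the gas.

n = P₁V₁/(RT₁) = 384×34.0/(8.314×355) = 4.42 mol.
Isochoric: V stays 34.0 L; P/T = const ⇒ T₂ = 776 K, P₂ = 839 kPa.
For an ideal gas ΔU = nCvΔT with Cv = (5/2)R = 20.8 J/(mol·K).
ΔU = 4.42×20.8×(776−355) = 38700 J.

38700 J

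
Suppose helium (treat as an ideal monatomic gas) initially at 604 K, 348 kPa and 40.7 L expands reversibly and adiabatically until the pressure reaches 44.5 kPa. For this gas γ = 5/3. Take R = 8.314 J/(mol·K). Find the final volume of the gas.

140 L

Adiabatic: T₂/T₁ = (P₂/P₁)^((γ−1)/γ) ⇒ T₂ = 604×(0.128)^0.400 = 265 K; V₂ = 140 L.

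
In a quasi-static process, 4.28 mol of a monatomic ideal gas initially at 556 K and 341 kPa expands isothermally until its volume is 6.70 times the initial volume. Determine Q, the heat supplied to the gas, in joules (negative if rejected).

V₁ = nRT₁/P₁ = 4.28×8.314×556/341 = 58.0 L.
Isothermal: T stays 556 K; PV = const ⇒ V₂ = 389 L, P₂ = 50.9 kPa.
ΔU = 0 (ideal gas, T constant).
W = nRT ln(V₂/V₁) = 4.28×8.314×556×ln(6.70) = 37600 J.
Q = ΔU + W = 37600 J.

37600 J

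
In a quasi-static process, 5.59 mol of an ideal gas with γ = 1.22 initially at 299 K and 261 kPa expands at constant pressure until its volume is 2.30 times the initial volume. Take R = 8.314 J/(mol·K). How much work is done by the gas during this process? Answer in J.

18100 J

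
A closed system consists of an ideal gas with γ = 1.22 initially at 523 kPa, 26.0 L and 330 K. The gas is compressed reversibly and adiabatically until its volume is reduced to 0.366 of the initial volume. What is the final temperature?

412 K

Adiabatic: TV^(γ−1) = const ⇒ T₂ = 330×(2.73)^0.220 = 412 K; PV^γ = const ⇒ P₂ = 1780 kPa.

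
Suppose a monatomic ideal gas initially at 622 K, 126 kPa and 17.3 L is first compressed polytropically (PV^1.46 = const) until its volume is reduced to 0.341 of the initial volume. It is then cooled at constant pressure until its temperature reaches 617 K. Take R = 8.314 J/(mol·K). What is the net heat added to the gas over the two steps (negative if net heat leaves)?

-4470 J

n = P₁V₁/(RT₁) = 126×17.3/(8.314×622) = 0.422 mol.
Step 1 — Polytropic n=1.46: T₂ = T₁(V₁/V₂)^(n−1) = 622×(2.93)^0.46 = 1020 K; P₂ = P₁(V₁/V₂)^n = 606 kPa.
W = (P₁V₁−P₂V₂)/(n−1) = (126×17.3−606×5.90)/0.46 = -3030 J.
ΔU = nCvΔT = 0.422×12.5×(1020−622) = 2090 J.
Q = ΔU + W = -941 J.
State after step 1: P = 606 kPa, V = 5.90 L, T = 1020 K.
Step 2 — Isobaric: P stays 606 kPa; V/T = const ⇒ T₂ = 617 K, V₂ = 3.57 L.
W = PΔV = 606×(3.57−5.90) kPa·L = -1410 J.
ΔU = nCvΔT = 0.422×12.5×(617−1020) = -2120 J.
Q = ΔU + W = nCpΔT = -3530 J.
Net over both steps: W = -4450 J, Q = -4470 J, ΔU = -26.3 J.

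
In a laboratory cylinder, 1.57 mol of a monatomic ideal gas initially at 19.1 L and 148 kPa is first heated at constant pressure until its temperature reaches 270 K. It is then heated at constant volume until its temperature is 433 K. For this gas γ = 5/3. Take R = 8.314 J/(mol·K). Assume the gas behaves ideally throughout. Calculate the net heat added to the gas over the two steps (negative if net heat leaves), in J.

4940 J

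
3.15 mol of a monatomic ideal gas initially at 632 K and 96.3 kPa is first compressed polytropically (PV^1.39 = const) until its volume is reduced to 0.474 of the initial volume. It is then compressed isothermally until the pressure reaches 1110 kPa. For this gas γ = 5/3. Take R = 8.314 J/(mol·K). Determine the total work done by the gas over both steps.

V₁ = nRT₁/P₁ = 3.15×8.314×632/96.3 = 172 L.
Step 1 — Polytropic n=1.39: T₂ = T₁(V₁/V₂)^(n−1) = 632×(2.11)^0.39 = 846 K; P₂ = P₁(V₁/V₂)^n = 272 kPa.
W = (P₁V₁−P₂V₂)/(n−1) = (96.3×172−272×81.5)/0.39 = -14300 J.
ΔU = nCvΔT = 3.15×12.5×(846−632) = 8390 J.
Q = ΔU + W = -5950 J.
State after step 1: P = 272 kPa, V = 81.5 L, T = 846 K.
Step 2 — Isothermal: T stays 846 K; PV = const ⇒ V₂ = 20.0 L, P₂ = 1110 kPa.
ΔU = 0 (ideal gas, T constant).
W = nRT ln(V₂/V₁) = 3.15×8.314×846×ln(0.245) = -31200 J.
Q = ΔU + W = -31200 J.
Net over both steps: W = -45500 J, Q = -37100 J, ΔU = 8390 J.

-45500 J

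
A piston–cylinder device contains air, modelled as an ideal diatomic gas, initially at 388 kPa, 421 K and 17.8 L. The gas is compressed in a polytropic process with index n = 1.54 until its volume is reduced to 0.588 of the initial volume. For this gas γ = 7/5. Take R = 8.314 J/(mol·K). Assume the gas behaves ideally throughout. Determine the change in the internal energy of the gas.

5730 J

n = P₁V₁/(RT₁) = 388×17.8/(8.314×421) = 1.97 mol.
Polytropic n=1.54: T₂ = T₁(V₁/V₂)^(n−1) = 421×(1.70)^0.54 = 561 K; P₂ = P₁(V₁/V₂)^n = 879 kPa.
For an ideal gas ΔU = nCvΔT with Cv = (5/2)R = 20.8 J/(mol·K).
ΔU = 1.97×20.8×(561−421) = 5730 J.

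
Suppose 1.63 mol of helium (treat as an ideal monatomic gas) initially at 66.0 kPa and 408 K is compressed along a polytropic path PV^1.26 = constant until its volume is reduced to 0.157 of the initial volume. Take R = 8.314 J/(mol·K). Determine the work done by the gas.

-13100 J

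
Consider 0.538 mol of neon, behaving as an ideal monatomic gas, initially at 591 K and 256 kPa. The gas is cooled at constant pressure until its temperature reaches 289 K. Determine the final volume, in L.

5.05 L

V₁ = nRT₁/P₁ = 0.538×8.314×591/256 = 10.3 L.
Isobaric: P stays 256 kPa; V/T = const ⇒ T₂ = 289 K, V₂ = 5.05 L.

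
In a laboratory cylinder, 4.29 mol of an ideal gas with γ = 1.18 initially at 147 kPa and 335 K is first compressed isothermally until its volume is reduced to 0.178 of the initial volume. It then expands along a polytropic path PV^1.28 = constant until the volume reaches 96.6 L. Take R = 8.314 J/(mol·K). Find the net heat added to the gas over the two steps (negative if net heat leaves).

V₁ = nRT₁/P₁ = 4.29×8.314×335/147 = 81.3 L.
Step 1 — Isothermal: T stays 335 K; PV = const ⇒ V₂ = 14.5 L, P₂ = 826 kPa.
ΔU = 0 (ideal gas, T constant).
W = nRT ln(V₂/V₁) = 4.29×8.314×335×ln(0.178) = -20600 J.
Q = ΔU + W = -20600 J.
State after step 1: P = 826 kPa, V = 14.5 L, T = 335 K.
Step 2 — Polytropic n=1.28: T₂ = T₁(V₁/V₂)^(n−1) = 335×(0.150)^0.28 = 197 K; P₂ = P₁(V₁/V₂)^n = 72.7 kPa.
W = (P₁V₁−P₂V₂)/(n−1) = (826×14.5−72.7×96.6)/0.28 = 17600 J.
ΔU = nCvΔT = 4.29×46.2×(197−335) = -27400 J.
Q = ΔU + W = -9780 J.
Net over both steps: W = -3030 J, Q = -30400 J, ΔU = -27400 J.

-30400 J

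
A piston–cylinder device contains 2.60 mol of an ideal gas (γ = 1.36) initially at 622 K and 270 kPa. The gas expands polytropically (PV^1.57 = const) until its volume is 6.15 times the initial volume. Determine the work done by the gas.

15200 J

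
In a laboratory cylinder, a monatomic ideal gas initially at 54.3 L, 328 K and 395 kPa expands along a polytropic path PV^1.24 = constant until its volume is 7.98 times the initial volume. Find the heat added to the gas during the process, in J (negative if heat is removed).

22500 J

n = P₁V₁/(RT₁) = 395×54.3/(8.314×328) = 7.87 mol.
Polytropic n=1.24: T₂ = T₁(V₁/V₂)^(n−1) = 328×(0.125)^0.24 = 199 K; P₂ = P₁(V₁/V₂)^n = 30.1 kPa.
W = (P₁V₁−P₂V₂)/(n−1) = (395×54.3−30.1×433)/0.24 = 35100 J.
ΔU = nCvΔT = 7.87×12.5×(199−328) = -12600 J.
Q = ΔU + W = 22500 J.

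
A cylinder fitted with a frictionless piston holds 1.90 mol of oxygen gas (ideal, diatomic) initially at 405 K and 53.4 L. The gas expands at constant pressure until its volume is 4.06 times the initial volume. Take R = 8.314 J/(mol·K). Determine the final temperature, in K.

P₁ = nRT₁/V₁ = 1.90×8.314×405/53.4 = 120 kPa.
Isobaric: P stays 120 kPa; V/T = const ⇒ T₂ = 1640 K, V₂ = 217 L.

1640 K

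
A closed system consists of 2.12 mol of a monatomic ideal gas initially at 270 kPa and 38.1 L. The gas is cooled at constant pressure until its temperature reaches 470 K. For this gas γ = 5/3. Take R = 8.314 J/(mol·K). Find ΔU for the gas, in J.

T₁ = P₁V₁/(nR) = 270×38.1/(2.12×8.314) = 584 K.
Isobaric: P stays 270 kPa; V/T = const ⇒ T₂ = 470 K, V₂ = 30.7 L.
For an ideal gas ΔU = nCvΔT with Cv = (3/2)R = 12.5 J/(mol·K).
ΔU = 2.12×12.5×(470−584) = -3000 J.

-3000 J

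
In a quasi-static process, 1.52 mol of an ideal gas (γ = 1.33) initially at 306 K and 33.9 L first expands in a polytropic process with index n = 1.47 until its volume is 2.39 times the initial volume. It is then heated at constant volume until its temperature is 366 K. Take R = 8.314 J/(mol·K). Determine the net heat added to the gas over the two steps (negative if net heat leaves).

5060 J

P₁ = nRT₁/V₁ = 1.52×8.314×306/33.9 = 114 kPa.
Step 1 — Polytropic n=1.47: T₂ = T₁(V₁/V₂)^(n−1) = 306×(0.418)^0.47 = 203 K; P₂ = P₁(V₁/V₂)^n = 31.7 kPa.
W = (P₁V₁−P₂V₂)/(n−1) = (114×33.9−31.7×81.0)/0.47 = 2760 J.
ΔU = nCvΔT = 1.52×25.2×(203−306) = -3940 J.
Q = ΔU + W = -1170 J.
State after step 1: P = 31.7 kPa, V = 81.0 L, T = 203 K.
Step 2 — Isochoric: V stays 81.0 L; P/T = const ⇒ T₂ = 366 K, P₂ = 57.1 kPa.
W = 0 (no volume change).
ΔU = nCvΔT = 1.52×25.2×(366−203) = 6240 J.
Q = ΔU = 6240 J.
Net over both steps: W = 2760 J, Q = 5060 J, ΔU = 2300 J.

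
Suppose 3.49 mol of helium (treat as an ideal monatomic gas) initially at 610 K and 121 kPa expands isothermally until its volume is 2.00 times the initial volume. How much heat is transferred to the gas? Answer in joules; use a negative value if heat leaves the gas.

V₁ = nRT₁/P₁ = 3.49×8.314×610/121 = 146 L.
Isothermal: T stays 610 K; PV = const ⇒ V₂ = 293 L, P₂ = 60.5 kPa.
ΔU = 0 (ideal gas, T constant).
W = nRT ln(V₂/V₁) = 3.49×8.314×610×ln(2.00) = 12300 J.
Q = ΔU + W = 12300 J.

12300 J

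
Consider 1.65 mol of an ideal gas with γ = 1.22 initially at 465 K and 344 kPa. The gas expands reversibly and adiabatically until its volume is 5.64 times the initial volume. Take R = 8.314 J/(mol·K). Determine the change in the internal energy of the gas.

V₁ = nRT₁/P₁ = 1.65×8.314×465/344 = 18.5 L.
Adiabatic: TV^(γ−1) = const ⇒ T₂ = 465×(0.177)^0.220 = 318 K; PV^γ = const ⇒ P₂ = 41.7 kPa.
For an ideal gas ΔU = nCvΔT with Cv = R/(γ−1) = 37.8 J/(mol·K).
ΔU = 1.65×37.8×(318−465) = -9180 J.

-9180 J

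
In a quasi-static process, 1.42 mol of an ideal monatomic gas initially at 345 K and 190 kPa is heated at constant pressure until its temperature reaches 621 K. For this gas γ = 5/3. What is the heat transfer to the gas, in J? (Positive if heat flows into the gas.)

8150 J

V₁ = nRT₁/P₁ = 1.42×8.314×345/190 = 21.4 L.
Isobaric: P stays 190 kPa; V/T = const ⇒ T₂ = 621 K, V₂ = 38.6 L.
W = PΔV = 190×(38.6−21.4) kPa·L = 3260 J.
ΔU = nCvΔT = 1.42×12.5×(621−345) = 4890 J.
Q = ΔU + W = nCpΔT = 8150 J.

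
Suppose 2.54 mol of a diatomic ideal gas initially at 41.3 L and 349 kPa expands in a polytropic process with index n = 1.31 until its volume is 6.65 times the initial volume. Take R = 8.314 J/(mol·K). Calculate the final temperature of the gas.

379 K

T₁ = P₁V₁/(nR) = 349×41.3/(2.54×8.314) = 683 K.
Polytropic n=1.31: T₂ = T₁(V₁/V₂)^(n−1) = 683×(0.150)^0.31 = 379 K; P₂ = P₁(V₁/V₂)^n = 29.2 kPa.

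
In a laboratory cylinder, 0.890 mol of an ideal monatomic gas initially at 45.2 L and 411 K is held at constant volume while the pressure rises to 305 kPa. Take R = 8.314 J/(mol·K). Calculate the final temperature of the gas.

P₁ = nRT₁/V₁ = 0.890×8.314×411/45.2 = 67.3 kPa.
Isochoric: V stays 45.2 L; P/T = const ⇒ T₂ = 1860 K, P₂ = 305 kPa.

1860 K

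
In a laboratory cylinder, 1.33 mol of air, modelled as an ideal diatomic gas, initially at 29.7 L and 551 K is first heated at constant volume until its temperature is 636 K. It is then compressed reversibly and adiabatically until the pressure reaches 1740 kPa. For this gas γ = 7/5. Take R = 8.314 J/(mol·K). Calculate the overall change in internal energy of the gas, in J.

15900 J

P₁ = nRT₁/V₁ = 1.33×8.314×551/29.7 = 205 kPa.
Step 1 — Isochoric: V stays 29.7 L; P/T = const ⇒ T₂ = 636 K, P₂ = 237 kPa.
W = 0 (no volume change).
ΔU = nCvΔT = 1.33×20.8×(636−551) = 2350 J.
Q = ΔU = 2350 J.
State after step 1: P = 237 kPa, V = 29.7 L, T = 636 K.
Step 2 — Adiabatic: T₂/T₁ = (P₂/P₁)^((γ−1)/γ) ⇒ T₂ = 636×(7.35)^0.286 = 1120 K; V₂ = 7.15 L.
ΔU = nCvΔT = 1.33×20.8×(1120−636) = 13500 J.
Q = 0 for an adiabatic process, so W = −ΔU = -13500 J.
Net over both steps: W = -13500 J, Q = 2350 J, ΔU = 15900 J.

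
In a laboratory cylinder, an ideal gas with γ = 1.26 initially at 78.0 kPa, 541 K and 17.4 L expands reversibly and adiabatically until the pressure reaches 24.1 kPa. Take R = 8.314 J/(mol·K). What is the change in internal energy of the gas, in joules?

n = P₁V₁/(RT₁) = 78.0×17.4/(8.314×541) = 0.302 mol.
Adiabatic: T₂/T₁ = (P₂/P₁)^((γ−1)/γ) ⇒ T₂ = 541×(0.309)^0.206 = 425 K; V₂ = 44.2 L.
For an ideal gas ΔU = nCvΔT with Cv = R/(γ−1) = 32.0 J/(mol·K).
ΔU = 0.302×32.0×(425−541) = -1120 J.

-1120 J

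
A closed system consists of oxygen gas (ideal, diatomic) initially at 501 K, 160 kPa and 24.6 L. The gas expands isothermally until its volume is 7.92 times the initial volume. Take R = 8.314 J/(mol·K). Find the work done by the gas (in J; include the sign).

8150 J

n = P₁V₁/(RT₁) = 160×24.6/(8.314×501) = 0.945 mol.
Isothermal: T stays 501 K; PV = const ⇒ V₂ = 195 L, P₂ = 20.2 kPa.
W = nRT ln(V₂/V₁) = 0.945×8.314×501×ln(7.92) = 8150 J.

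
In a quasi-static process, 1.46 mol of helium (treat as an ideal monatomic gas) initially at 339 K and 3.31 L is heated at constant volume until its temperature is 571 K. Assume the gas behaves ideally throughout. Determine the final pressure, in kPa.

2090 kPa

P₁ = nRT₁/V₁ = 1.46×8.314×339/3.31 = 1240 kPa.
Isochoric: V stays 3.31 L; P/T = const ⇒ T₂ = 571 K, P₂ = 2090 kPa.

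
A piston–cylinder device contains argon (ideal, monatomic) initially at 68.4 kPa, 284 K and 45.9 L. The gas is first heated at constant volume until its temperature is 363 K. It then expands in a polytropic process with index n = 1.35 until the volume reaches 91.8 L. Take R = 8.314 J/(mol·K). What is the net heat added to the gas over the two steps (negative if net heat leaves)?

n = P₁V₁/(RT₁) = 68.4×45.9/(8.314×284) = 1.33 mol.
Step 1 — Isochoric: V stays 45.9 L; P/T = const ⇒ T₂ = 363 K, P₂ = 87.4 kPa.
W = 0 (no volume change).
ΔU = nCvΔT = 1.33×12.5×(363−284) = 1310 J.
Q = ΔU = 1310 J.
State after step 1: P = 87.4 kPa, V = 45.9 L, T = 363 K.
Step 2 — Polytropic n=1.35: T₂ = T₁(V₁/V₂)^(n−1) = 363×(0.500)^0.35 = 285 K; P₂ = P₁(V₁/V₂)^n = 34.3 kPa.
W = (P₁V₁−P₂V₂)/(n−1) = (87.4×45.9−34.3×91.8)/0.35 = 2470 J.
ΔU = nCvΔT = 1.33×12.5×(285−363) = -1300 J.
Q = ΔU + W = 1170 J.
Net over both steps: W = 2470 J, Q = 2480 J, ΔU = 13.3 J.

2480 J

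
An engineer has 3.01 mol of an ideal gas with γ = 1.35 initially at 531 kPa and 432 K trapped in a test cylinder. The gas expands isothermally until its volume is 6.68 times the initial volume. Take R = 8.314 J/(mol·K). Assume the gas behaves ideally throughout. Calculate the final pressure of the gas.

V₁ = nRT₁/P₁ = 3.01×8.314×432/531 = 20.4 L.
Isothermal: T stays 432 K; PV = const ⇒ V₂ = 136 L, P₂ = 79.5 kPa.

79.5 kPa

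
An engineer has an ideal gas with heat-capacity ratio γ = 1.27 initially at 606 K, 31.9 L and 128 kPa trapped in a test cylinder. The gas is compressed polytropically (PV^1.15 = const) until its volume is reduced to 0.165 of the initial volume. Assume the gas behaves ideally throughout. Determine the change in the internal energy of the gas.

n = P₁V₁/(RT₁) = 128×31.9/(8.314×606) = 0.810 mol.
Polytropic n=1.15: T₂ = T₁(V₁/V₂)^(n−1) = 606×(6.06)^0.15 = 794 K; P₂ = P₁(V₁/V₂)^n = 1020 kPa.
For an ideal gas ΔU = nCvΔT with Cv = R/(γ−1) = 30.8 J/(mol·K).
ΔU = 0.810×30.8×(794−606) = 4690 J.

4690 J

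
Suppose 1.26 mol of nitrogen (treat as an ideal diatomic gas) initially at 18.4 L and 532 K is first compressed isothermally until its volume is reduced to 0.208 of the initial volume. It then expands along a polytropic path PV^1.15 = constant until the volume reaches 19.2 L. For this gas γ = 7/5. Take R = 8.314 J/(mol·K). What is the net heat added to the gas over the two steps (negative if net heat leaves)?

P₁ = nRT₁/V₁ = 1.26×8.314×532/18.4 = 303 kPa.
Step 1 — Isothermal: T stays 532 K; PV = const ⇒ V₂ = 3.83 L, P₂ = 1460 kPa.
ΔU = 0 (ideal gas, T constant).
W = nRT ln(V₂/V₁) = 1.26×8.314×532×ln(0.208) = -8750 J.
Q = ΔU + W = -8750 J.
State after step 1: P = 1460 kPa, V = 3.83 L, T = 532 K.
Step 2 — Polytropic n=1.15: T₂ = T₁(V₁/V₂)^(n−1) = 532×(0.199)^0.15 = 418 K; P₂ = P₁(V₁/V₂)^n = 228 kPa.
W = (P₁V₁−P₂V₂)/(n−1) = (1460×3.83−228×19.2)/0.15 = 7980 J.
ΔU = nCvΔT = 1.26×20.8×(418−532) = -2990 J.
Q = ΔU + W = 4990 J.
Net over both steps: W = -767 J, Q = -3760 J, ΔU = -2990 J.

-3760 J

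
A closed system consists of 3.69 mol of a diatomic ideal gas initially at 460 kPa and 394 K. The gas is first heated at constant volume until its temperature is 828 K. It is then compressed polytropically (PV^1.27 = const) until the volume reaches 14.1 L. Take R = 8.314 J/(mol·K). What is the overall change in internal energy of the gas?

V₁ = nRT₁/P₁ = 3.69×8.314×394/460 = 26.3 L.
Step 1 — Isochoric: V stays 26.3 L; P/T = const ⇒ T₂ = 828 K, P₂ = 967 kPa.
W = 0 (no volume change).
ΔU = nCvΔT = 3.69×20.8×(828−394) = 33300 J.
Q = ΔU = 33300 J.
State after step 1: P = 967 kPa, V = 26.3 L, T = 828 K.
Step 2 — Polytropic n=1.27: T₂ = T₁(V₁/V₂)^(n−1) = 828×(1.86)^0.27 = 980 K; P₂ = P₁(V₁/V₂)^n = 2130 kPa.
W = (P₁V₁−P₂V₂)/(n−1) = (967×26.3−2130×14.1)/0.27 = -17200 J.
ΔU = nCvΔT = 3.69×20.8×(980−828) = 11600 J.
Q = ΔU + W = -5600 J.
Net over both steps: W = -17200 J, Q = 27700 J, ΔU = 44900 J.

44900 J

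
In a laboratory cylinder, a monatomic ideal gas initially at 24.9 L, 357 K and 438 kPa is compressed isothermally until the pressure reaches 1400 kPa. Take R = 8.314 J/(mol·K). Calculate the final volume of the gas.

7.79 L

Isothermal: T stays 357 K; PV = const ⇒ V₂ = 7.79 L, P₂ = 1400 kPa.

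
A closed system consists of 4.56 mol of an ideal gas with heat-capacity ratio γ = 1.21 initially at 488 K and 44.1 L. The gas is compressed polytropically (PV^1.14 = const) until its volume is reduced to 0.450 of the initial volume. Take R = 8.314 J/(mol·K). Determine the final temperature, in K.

P₁ = nRT₁/V₁ = 4.56×8.314×488/44.1 = 420 kPa.
Polytropic n=1.14: T₂ = T₁(V₁/V₂)^(n−1) = 488×(2.22)^0.14 = 546 K; P₂ = P₁(V₁/V₂)^n = 1040 kPa.

546 K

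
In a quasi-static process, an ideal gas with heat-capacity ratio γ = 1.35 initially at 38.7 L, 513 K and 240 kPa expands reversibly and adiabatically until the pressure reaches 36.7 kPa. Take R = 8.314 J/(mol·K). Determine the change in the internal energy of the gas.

n = P₁V₁/(RT₁) = 240×38.7/(8.314×513) = 2.18 mol.
Adiabatic: T₂/T₁ = (P₂/P₁)^((γ−1)/γ) ⇒ T₂ = 513×(0.153)^0.259 = 315 K; V₂ = 156 L.
For an ideal gas ΔU = nCvΔT with Cv = R/(γ−1) = 23.8 J/(mol·K).
ΔU = 2.18×23.8×(315−513) = -10200 J.

-10200 J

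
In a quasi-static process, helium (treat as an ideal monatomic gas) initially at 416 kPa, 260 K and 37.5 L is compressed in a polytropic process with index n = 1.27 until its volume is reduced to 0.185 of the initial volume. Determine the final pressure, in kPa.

3550 kPa

Polytropic n=1.27: T₂ = T₁(V₁/V₂)^(n−1) = 260×(5.41)^0.27 = 410 K; P₂ = P₁(V₁/V₂)^n = 3550 kPa.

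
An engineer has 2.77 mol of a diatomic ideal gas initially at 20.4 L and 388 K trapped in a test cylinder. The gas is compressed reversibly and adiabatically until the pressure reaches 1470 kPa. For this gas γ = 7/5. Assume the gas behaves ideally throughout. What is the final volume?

8.59 L

P₁ = nRT₁/V₁ = 2.77×8.314×388/20.4 = 438 kPa.
Adiabatic: T₂/T₁ = (P₂/P₁)^((γ−1)/γ) ⇒ T₂ = 388×(3.36)^0.286 = 548 K; V₂ = 8.59 L.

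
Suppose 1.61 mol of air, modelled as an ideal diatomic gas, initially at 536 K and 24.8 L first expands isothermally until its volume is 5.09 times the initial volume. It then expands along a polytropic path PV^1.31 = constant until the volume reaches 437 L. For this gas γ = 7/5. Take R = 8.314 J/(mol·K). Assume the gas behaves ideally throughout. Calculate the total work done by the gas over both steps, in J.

19100 J

P₁ = nRT₁/V₁ = 1.61×8.314×536/24.8 = 289 kPa.
Step 1 — Isothermal: T stays 536 K; PV = const ⇒ V₂ = 126 L, P₂ = 56.8 kPa.
ΔU = 0 (ideal gas, T constant).
W = nRT ln(V₂/V₁) = 1.61×8.314×536×ln(5.09) = 11700 J.
Q = ΔU + W = 11700 J.
State after step 1: P = 56.8 kPa, V = 126 L, T = 536 K.
Step 2 — Polytropic n=1.31: T₂ = T₁(V₁/V₂)^(n−1) = 536×(0.289)^0.31 = 365 K; P₂ = P₁(V₁/V₂)^n = 11.2 kPa.
W = (P₁V₁−P₂V₂)/(n−1) = (56.8×126−11.2×437)/0.31 = 7400 J.
ΔU = nCvΔT = 1.61×20.8×(365−536) = -5730 J.
Q = ΔU + W = 1660 J.
Net over both steps: W = 19100 J, Q = 13300 J, ΔU = -5730 J.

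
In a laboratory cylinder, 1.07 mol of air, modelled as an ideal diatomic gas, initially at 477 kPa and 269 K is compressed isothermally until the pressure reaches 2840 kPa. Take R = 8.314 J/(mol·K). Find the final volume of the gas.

V₁ = nRT₁/P₁ = 1.07×8.314×269/477 = 5.02 L.
Isothermal: T stays 269 K; PV = const ⇒ V₂ = 0.843 L, P₂ = 2840 kPa.

0.843 L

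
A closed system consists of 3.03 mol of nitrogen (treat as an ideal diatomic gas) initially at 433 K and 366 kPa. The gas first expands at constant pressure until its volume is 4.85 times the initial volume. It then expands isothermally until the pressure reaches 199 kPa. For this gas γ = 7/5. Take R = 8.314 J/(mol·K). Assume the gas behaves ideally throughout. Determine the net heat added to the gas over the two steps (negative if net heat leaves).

V₁ = nRT₁/P₁ = 3.03×8.314×433/366 = 29.8 L.
Step 1 — Isobaric: P stays 366 kPa; V/T = const ⇒ T₂ = 2100 K, V₂ = 145 L.
W = PΔV = 366×(145−29.8) kPa·L = 42000 J.
ΔU = nCvΔT = 3.03×20.8×(2100−433) = 105000 J.
Q = ΔU + W = nCpΔT = 147000 J.
State after step 1: P = 366 kPa, V = 145 L, T = 2100 K.
Step 2 — Isothermal: T stays 2100 K; PV = const ⇒ V₂ = 266 L, P₂ = 199 kPa.
ΔU = 0 (ideal gas, T constant).
W = nRT ln(V₂/V₁) = 3.03×8.314×2100×ln(1.84) = 32200 J.
Q = ΔU + W = 32200 J.
Net over both steps: W = 74200 J, Q = 179000 J, ΔU = 105000 J.

179000 J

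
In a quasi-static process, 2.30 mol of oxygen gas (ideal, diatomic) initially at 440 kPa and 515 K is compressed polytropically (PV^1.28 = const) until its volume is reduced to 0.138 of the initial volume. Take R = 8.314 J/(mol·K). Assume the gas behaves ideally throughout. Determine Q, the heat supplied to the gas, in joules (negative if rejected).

V₁ = nRT₁/P₁ = 2.30×8.314×515/440 = 22.4 L.
Polytropic n=1.28: T₂ = T₁(V₁/V₂)^(n−1) = 515×(7.25)^0.28 = 897 K; P₂ = P₁(V₁/V₂)^n = 5550 kPa.
W = (P₁V₁−P₂V₂)/(n−1) = (440×22.4−5550×3.09)/0.28 = -26100 J.
ΔU = nCvΔT = 2.30×20.8×(897−515) = 18200 J.
Q = ΔU + W = -7820 J.

-7820 J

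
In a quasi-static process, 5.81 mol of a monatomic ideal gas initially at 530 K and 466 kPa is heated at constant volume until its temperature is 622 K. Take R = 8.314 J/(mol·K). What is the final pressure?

V₁ = nRT₁/P₁ = 5.81×8.314×530/466 = 54.9 L.
Isochoric: V stays 54.9 L; P/T = const ⇒ T₂ = 622 K, P₂ = 547 kPa.

547 kPa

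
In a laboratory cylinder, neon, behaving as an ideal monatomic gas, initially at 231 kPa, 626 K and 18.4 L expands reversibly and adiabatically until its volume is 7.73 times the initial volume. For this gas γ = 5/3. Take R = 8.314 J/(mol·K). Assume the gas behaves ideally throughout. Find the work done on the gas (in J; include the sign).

-4740 J

n = P₁V₁/(RT₁) = 231×18.4/(8.314×626) = 0.817 mol.
Adiabatic: TV^(γ−1) = const ⇒ T₂ = 626×(0.129)^0.667 = 160 K; PV^γ = const ⇒ P₂ = 7.64 kPa.
ΔU = nCvΔT = 0.817×12.5×(160−626) = -4740 J.
Q = 0 for an adiabatic process, so W = −ΔU = 4740 J.
Work done on the gas = −W_by = -4740 J.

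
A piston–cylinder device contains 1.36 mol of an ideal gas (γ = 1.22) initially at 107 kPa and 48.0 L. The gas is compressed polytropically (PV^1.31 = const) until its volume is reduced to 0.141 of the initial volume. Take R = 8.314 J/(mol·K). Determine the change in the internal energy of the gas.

19500 J

T₁ = P₁V₁/(nR) = 107×48.0/(1.36×8.314) = 454 K.
Polytropic n=1.31: T₂ = T₁(V₁/V₂)^(n−1) = 454×(7.09)^0.31 = 834 K; P₂ = P₁(V₁/V₂)^n = 1390 kPa.
For an ideal gas ΔU = nCvΔT with Cv = R/(γ−1) = 37.8 J/(mol·K).
ΔU = 1.36×37.8×(834−454) = 19500 J.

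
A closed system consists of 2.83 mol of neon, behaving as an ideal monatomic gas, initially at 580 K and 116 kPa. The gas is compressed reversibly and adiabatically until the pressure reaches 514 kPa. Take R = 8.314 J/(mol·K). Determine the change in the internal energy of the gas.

16700 J

V₁ = nRT₁/P₁ = 2.83×8.314×580/116 = 118 L.
Adiabatic: T₂/T₁ = (P₂/P₁)^((γ−1)/γ) ⇒ T₂ = 580×(4.43)^0.400 = 1050 K; V₂ = 48.2 L.
For an ideal gas ΔU = nCvΔT with Cv = (3/2)R = 12.5 J/(mol·K).
ΔU = 2.83×12.5×(1050−580) = 16700 J.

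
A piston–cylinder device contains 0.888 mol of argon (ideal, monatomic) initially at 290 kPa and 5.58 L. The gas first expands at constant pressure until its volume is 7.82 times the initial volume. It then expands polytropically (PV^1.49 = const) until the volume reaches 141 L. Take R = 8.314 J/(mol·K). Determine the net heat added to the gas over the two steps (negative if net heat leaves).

T₁ = P₁V₁/(nR) = 290×5.58/(0.888×8.314) = 219 K.
Step 1 — Isobaric: P stays 290 kPa; V/T = const ⇒ T₂ = 1710 K, V₂ = 43.6 L.
W = PΔV = 290×(43.6−5.58) kPa·L = 11000 J.
ΔU = nCvΔT = 0.888×12.5×(1710−219) = 16600 J.
Q = ΔU + W = nCpΔT = 27600 J.
State after step 1: P = 290 kPa, V = 43.6 L, T = 1710 K.
Step 2 — Polytropic n=1.49: T₂ = T₁(V₁/V₂)^(n−1) = 1710×(0.309)^0.49 = 965 K; P₂ = P₁(V₁/V₂)^n = 50.5 kPa.
W = (P₁V₁−P₂V₂)/(n−1) = (290×43.6−50.5×141)/0.49 = 11300 J.
ΔU = nCvΔT = 0.888×12.5×(965−1710) = -8300 J.
Q = ΔU + W = 2990 J.
Net over both steps: W = 22300 J, Q = 30600 J, ΔU = 8260 J.

30600 J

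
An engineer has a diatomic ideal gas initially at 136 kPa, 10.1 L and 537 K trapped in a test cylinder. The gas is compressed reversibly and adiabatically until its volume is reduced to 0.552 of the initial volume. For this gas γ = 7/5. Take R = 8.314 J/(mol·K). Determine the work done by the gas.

-921 J

n = P₁V₁/(RT₁) = 136×10.1/(8.314×537) = 0.308 mol.
Adiabatic: TV^(γ−1) = const ⇒ T₂ = 537×(1.81)^0.400 = 681 K; PV^γ = const ⇒ P₂ = 312 kPa.
ΔU = nCvΔT = 0.308×20.8×(681−537) = 921 J.
Q = 0 for an adiabatic process, so W = −ΔU = -921 J.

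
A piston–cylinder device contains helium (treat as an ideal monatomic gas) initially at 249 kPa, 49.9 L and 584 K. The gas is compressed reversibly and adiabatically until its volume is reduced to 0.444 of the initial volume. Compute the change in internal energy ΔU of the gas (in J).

13400 J

n = P₁V₁/(RT₁) = 249×49.9/(8.314×584) = 2.56 mol.
Adiabatic: TV^(γ−1) = const ⇒ T₂ = 584×(2.25)^0.667 = 1000 K; PV^γ = const ⇒ P₂ = 964 kPa.
For an ideal gas ΔU = nCvΔT with Cv = (3/2)R = 12.5 J/(mol·K).
ΔU = 2.56×12.5×(1000−584) = 13400 J.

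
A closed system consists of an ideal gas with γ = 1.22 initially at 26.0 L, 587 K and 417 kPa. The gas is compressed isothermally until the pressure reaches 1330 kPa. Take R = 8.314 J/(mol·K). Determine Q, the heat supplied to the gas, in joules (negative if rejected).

n = P₁V₁/(RT₁) = 417×26.0/(8.314×587) = 2.22 mol.
Isothermal: T stays 587 K; PV = const ⇒ V₂ = 8.15 L, P₂ = 1330 kPa.
ΔU = 0 (ideal gas, T constant).
W = nRT ln(V₂/V₁) = 2.22×8.314×587×ln(0.314) = -12600 J.
Q = ΔU + W = -12600 J.

-12600 J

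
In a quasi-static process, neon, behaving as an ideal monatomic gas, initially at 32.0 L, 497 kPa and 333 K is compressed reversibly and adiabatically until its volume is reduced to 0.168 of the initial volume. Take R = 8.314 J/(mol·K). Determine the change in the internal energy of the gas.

54500 J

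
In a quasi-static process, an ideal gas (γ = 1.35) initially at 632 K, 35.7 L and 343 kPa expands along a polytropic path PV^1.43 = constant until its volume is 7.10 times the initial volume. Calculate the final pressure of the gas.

20.8 kPa

Polytropic n=1.43: T₂ = T₁(V₁/V₂)^(n−1) = 632×(0.141)^0.43 = 272 K; P₂ = P₁(V₁/V₂)^n = 20.8 kPa.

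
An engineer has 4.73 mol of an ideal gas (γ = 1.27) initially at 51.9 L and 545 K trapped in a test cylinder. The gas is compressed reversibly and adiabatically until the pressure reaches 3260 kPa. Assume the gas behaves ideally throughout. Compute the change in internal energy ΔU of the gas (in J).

P₁ = nRT₁/V₁ = 4.73×8.314×545/51.9 = 413 kPa.
Adiabatic: T₂/T₁ = (P₂/P₁)^((γ−1)/γ) ⇒ T₂ = 545×(7.89)^0.213 = 846 K; V₂ = 10.2 L.
For an ideal gas ΔU = nCvΔT with Cv = R/(γ−1) = 30.8 J/(mol·K).
ΔU = 4.73×30.8×(846−545) = 43800 J.

43800 J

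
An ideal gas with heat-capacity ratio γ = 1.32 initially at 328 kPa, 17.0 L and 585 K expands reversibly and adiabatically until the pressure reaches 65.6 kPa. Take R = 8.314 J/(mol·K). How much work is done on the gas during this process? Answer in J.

-5630 J

n = P₁V₁/(RT₁) = 328×17.0/(8.314×585) = 1.15 mol.
Adiabatic: T₂/T₁ = (P₂/P₁)^((γ−1)/γ) ⇒ T₂ = 585×(0.200)^0.242 = 396 K; V₂ = 57.5 L.
ΔU = nCvΔT = 1.15×26.0×(396−585) = -5630 J.
Q = 0 for an adiabatic process, so W = −ΔU = 5630 J.
Work done on the gas = −W_by = -5630 J.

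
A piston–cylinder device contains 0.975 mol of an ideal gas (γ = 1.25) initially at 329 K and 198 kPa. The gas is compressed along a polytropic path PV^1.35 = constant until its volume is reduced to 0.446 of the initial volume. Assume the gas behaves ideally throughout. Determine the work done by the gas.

-2490 J

V₁ = nRT₁/P₁ = 0.975×8.314×329/198 = 13.5 L.
Polytropic n=1.35: T₂ = T₁(V₁/V₂)^(n−1) = 329×(2.24)^0.35 = 436 K; P₂ = P₁(V₁/V₂)^n = 589 kPa.
W = (P₁V₁−P₂V₂)/(n−1) = (198×13.5−589×6.01)/0.35 = -2490 J.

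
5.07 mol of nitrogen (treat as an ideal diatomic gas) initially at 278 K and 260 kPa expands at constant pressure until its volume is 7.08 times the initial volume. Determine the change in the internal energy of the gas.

V₁ = nRT₁/P₁ = 5.07×8.314×278/260 = 45.1 L.
Isobaric: P stays 260 kPa; V/T = const ⇒ T₂ = 1970 K, V₂ = 319 L.
For an ideal gas ΔU = nCvΔT with Cv = (5/2)R = 20.8 J/(mol·K).
ΔU = 5.07×20.8×(1970−278) = 178000 J.

178000 J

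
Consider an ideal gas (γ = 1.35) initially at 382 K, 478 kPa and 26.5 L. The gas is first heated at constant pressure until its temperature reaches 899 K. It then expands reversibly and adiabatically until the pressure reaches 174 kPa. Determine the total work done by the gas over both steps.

n = P₁V₁/(RT₁) = 478×26.5/(8.314×382) = 3.99 mol.
Step 1 — Isobaric: P stays 478 kPa; V/T = const ⇒ T₂ = 899 K, V₂ = 62.4 L.
W = PΔV = 478×(62.4−26.5) kPa·L = 17100 J.
ΔU = nCvΔT = 3.99×23.8×(899−382) = 49000 J.
Q = ΔU + W = nCpΔT = 66100 J.
State after step 1: P = 478 kPa, V = 62.4 L, T = 899 K.
Step 2 — Adiabatic: T₂/T₁ = (P₂/P₁)^((γ−1)/γ) ⇒ T₂ = 899×(0.364)^0.259 = 692 K; V₂ = 132 L.
ΔU = nCvΔT = 3.99×23.8×(692−899) = -19600 J.
Q = 0 for an adiabatic process, so W = −ΔU = 19600 J.
Net over both steps: W = 36800 J, Q = 66100 J, ΔU = 29400 J.

36800 J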